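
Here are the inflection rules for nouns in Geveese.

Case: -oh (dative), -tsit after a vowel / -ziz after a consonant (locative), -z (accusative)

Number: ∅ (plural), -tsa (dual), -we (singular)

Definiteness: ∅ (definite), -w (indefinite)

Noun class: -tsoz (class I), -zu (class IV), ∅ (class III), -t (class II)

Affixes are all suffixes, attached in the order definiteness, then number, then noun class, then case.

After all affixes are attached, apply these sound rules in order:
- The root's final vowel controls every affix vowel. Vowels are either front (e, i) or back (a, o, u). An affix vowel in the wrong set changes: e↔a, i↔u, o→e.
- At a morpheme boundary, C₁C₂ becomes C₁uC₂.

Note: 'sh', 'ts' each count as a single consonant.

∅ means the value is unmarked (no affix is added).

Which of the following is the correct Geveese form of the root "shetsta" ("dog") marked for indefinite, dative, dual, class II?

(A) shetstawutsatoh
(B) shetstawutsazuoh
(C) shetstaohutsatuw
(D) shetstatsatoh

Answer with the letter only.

A

Attach definiteness indefinite -w → shetstaw.
Attach number dual -tsa → shetstawtsa.
Attach noun class class II -t → shetstawtsat.
Attach case dative -oh → shetstawtsatoh.
Vowel harmony: no change.
Apply epenthesis: shetstawtsatoh → shetstawutsatoh.
So the correct form is shetstawutsatoh, option (A).
(B) shetstawutsazuoh is wrong: it uses class IV instead of class II for noun class.
(D) shetstatsatoh is wrong: it uses definite instead of indefinite for definiteness.
(C) shetstaohutsatuw is wrong: it has the affixes in the wrong order.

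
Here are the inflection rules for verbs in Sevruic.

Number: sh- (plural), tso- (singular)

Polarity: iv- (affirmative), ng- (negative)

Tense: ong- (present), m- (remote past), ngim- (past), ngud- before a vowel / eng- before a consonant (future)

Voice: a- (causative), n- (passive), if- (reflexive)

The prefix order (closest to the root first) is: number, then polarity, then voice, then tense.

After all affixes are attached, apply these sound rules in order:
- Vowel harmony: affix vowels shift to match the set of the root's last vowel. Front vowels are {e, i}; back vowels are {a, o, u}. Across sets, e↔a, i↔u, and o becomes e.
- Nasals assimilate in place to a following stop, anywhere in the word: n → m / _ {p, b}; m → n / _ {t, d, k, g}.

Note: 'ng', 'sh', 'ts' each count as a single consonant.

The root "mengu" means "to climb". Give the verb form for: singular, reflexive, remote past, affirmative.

mufuvtsomengu

Attach number singular tso- → tsomengu.
Attach polarity affirmative iv- → ivtsomengu.
Attach voice reflexive if- → ifivtsomengu.
Attach tense remote past m- → mifivtsomengu.
Apply vowel harmony: mifivtsomengu → mufuvtsomengu.
Nasal assimilation: no change.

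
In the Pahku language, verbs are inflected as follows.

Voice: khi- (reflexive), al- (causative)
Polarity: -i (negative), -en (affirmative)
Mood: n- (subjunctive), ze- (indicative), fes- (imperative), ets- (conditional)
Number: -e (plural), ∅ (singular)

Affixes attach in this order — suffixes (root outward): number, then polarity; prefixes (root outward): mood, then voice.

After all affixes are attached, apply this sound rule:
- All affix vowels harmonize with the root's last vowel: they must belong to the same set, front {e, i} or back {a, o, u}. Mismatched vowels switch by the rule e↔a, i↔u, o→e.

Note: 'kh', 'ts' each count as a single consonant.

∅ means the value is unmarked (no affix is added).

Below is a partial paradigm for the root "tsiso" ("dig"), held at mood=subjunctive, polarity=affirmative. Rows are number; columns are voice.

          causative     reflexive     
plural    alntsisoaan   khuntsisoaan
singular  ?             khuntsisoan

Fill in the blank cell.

alntsisoan

Attach mood subjunctive n- → ntsiso.
number = singular: zero marking, form stays ntsiso.
Attach voice causative al- → alntsiso.
Attach polarity affirmative -en → alntsisoen.
Apply vowel harmony: alntsisoen → alntsisoan.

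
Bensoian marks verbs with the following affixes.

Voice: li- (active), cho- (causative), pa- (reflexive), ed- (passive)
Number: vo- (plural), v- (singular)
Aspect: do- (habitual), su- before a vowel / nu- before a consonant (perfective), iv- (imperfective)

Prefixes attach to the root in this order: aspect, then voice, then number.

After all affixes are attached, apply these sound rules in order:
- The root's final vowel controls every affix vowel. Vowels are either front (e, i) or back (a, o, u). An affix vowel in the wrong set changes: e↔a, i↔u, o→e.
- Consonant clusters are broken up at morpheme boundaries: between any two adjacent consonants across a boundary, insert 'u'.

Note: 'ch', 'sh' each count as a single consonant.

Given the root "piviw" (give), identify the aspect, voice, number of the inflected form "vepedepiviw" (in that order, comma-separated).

Segment: vo-pa-do-piviw.
aspect: do- → habitual.
voice: pa- → reflexive.
number: vo- → plural.

habitual, reflexive, plural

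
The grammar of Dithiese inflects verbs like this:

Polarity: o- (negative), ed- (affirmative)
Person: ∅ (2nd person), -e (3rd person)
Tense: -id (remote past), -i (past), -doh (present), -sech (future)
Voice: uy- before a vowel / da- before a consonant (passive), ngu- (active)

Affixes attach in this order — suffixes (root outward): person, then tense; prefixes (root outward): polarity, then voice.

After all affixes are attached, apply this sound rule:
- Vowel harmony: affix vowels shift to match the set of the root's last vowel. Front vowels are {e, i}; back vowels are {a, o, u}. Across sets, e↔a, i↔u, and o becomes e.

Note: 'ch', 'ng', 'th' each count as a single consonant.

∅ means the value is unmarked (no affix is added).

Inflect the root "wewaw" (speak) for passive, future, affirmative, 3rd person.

Attach person 3rd person -e → wewawe.
Attach tense future -sech → wewawesech.
Attach polarity affirmative ed- → edwewawesech.
Attach voice passive uy- (before vowel 'e') → uyedwewawesech.
Apply vowel harmony: uyedwewawesech → uyadwewawasach.

uyadwewawasach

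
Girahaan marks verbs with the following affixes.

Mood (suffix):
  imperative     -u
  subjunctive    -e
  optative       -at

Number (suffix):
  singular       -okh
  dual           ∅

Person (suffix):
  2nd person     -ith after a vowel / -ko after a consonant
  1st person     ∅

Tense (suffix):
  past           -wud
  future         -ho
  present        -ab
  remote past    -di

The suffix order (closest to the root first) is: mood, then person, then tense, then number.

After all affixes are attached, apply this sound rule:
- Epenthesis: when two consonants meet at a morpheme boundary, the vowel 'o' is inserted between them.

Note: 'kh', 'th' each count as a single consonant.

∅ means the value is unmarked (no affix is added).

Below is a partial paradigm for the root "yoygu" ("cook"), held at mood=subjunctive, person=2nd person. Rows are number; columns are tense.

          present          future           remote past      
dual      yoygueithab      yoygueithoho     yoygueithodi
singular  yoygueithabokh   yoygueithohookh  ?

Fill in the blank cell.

Attach mood subjunctive -e → yoygue.
Attach person 2nd person -ith (after vowel 'e') → yoygueith.
Attach tense remote past -di → yoygueithdi.
Attach number singular -okh → yoygueithdiokh.
Apply epenthesis: yoygueithdiokh → yoygueithodiokh.

yoygueithodiokh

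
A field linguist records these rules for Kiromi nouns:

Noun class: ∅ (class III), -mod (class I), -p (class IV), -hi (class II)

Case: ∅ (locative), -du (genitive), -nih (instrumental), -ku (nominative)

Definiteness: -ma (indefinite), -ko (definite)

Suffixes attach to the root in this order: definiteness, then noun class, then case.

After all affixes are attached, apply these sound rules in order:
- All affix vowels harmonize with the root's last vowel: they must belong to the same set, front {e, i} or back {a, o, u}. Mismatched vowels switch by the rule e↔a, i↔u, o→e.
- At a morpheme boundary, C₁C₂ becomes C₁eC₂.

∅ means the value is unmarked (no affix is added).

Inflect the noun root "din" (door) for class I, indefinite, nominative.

dinememedeki

Attach definiteness indefinite -ma → dinma.
Attach noun class class I -mod → dinmamod.
Attach case nominative -ku → dinmamodku.
Apply vowel harmony: dinmamodku → dinmemedki.
Apply epenthesis: dinmemedki → dinememedeki.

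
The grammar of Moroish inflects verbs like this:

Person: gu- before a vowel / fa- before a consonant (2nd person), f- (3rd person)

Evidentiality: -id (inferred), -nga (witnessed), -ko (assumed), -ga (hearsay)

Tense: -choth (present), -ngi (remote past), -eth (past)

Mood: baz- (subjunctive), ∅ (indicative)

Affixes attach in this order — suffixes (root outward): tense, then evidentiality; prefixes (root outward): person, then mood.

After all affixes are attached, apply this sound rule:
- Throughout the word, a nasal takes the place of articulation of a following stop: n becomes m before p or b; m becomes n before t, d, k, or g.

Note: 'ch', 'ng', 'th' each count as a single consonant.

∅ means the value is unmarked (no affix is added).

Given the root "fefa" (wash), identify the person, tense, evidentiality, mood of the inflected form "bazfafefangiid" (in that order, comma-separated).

Segment: baz-fa-fefa-ngi-id.
person: gu/fa- → 2nd person.
tense: -ngi → remote past.
evidentiality: -id → inferred.
mood: baz- → subjunctive.

2nd person, remote past, inferred, subjunctive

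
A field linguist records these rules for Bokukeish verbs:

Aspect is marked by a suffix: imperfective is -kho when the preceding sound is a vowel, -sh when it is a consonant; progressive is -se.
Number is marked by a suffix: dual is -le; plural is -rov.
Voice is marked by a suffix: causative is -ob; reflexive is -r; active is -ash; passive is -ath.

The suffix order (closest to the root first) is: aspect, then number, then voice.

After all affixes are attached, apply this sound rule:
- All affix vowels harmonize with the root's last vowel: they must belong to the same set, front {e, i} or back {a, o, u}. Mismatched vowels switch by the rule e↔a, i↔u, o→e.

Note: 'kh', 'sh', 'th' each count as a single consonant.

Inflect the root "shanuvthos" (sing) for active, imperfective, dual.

Attach aspect imperfective -sh (after consonant 's') → shanuvthossh.
Attach number dual -le → shanuvthosshle.
Attach voice active -ash → shanuvthosshleash.
Apply vowel harmony: shanuvthosshleash → shanuvthosshlaash.

shanuvthosshlaash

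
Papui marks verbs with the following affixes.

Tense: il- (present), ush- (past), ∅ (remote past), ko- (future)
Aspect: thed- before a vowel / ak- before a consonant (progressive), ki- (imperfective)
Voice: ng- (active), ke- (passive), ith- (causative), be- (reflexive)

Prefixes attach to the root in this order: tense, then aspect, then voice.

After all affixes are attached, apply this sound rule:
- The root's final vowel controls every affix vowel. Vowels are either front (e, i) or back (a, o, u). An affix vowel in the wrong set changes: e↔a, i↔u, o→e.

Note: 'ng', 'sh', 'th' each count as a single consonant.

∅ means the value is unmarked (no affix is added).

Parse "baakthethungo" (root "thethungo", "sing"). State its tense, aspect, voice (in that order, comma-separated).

Segment: be-ak-thethungo.
tense: ∅ → remote past.
aspect: thed/ak- → progressive.
voice: be- → reflexive.

remote past, progressive, reflexive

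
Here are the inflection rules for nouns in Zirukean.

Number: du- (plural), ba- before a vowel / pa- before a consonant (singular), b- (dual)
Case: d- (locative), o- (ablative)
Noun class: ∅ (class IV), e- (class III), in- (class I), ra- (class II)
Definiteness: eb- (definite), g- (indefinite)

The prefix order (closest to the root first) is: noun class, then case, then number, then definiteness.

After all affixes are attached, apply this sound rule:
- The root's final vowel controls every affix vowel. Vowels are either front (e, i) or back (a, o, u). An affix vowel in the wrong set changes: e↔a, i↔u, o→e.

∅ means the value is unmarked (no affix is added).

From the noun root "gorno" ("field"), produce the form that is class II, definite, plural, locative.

abdudragorno

Attach noun class class II ra- → ragorno.
Attach case locative d- → dragorno.
Attach number plural du- → dudragorno.
Attach definiteness definite eb- → ebdudragorno.
Apply vowel harmony: ebdudragorno → abdudragorno.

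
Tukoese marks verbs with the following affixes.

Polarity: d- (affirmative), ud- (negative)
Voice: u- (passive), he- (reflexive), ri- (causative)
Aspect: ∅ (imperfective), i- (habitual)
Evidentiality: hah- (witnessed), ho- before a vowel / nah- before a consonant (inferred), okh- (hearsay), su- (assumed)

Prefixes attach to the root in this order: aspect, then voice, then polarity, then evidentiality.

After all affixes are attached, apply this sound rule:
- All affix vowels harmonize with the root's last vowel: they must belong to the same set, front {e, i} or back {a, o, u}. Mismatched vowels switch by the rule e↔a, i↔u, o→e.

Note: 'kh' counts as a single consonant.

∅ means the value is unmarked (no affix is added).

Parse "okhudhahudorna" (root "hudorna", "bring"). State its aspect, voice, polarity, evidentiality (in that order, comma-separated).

Segment: okh-ud-he-hudorna.
aspect: ∅ → imperfective.
voice: he- → reflexive.
polarity: ud- → negative.
evidentiality: okh- → hearsay.

imperfective, reflexive, negative, hearsay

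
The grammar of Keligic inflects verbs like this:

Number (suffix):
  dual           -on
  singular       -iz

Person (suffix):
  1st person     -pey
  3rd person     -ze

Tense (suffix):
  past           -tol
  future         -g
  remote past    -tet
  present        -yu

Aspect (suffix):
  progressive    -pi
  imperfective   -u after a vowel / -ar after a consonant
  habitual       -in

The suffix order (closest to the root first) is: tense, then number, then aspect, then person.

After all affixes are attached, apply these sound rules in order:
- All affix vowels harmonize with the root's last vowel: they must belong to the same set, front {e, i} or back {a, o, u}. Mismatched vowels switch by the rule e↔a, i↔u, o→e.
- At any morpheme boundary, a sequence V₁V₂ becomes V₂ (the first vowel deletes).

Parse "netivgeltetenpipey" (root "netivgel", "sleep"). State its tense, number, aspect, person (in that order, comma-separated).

remote past, dual, progressive, 1st person

Segment: netivgel-tet-on-pi-pey.
tense: -tet → remote past.
number: -on → dual.
aspect: -pi → progressive.
person: -pey → 1st person.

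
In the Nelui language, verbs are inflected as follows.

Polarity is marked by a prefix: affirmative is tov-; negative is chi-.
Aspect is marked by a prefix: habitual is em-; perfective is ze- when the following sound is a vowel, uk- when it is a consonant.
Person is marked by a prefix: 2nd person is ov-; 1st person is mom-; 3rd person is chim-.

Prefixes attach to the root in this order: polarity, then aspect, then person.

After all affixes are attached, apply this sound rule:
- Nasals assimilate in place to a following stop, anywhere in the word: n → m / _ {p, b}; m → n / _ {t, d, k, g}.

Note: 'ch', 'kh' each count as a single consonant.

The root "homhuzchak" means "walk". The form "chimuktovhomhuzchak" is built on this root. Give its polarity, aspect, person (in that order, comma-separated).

Segment: chim-uk-tov-homhuzchak.
polarity: tov- → affirmative.
aspect: ze/uk- → perfective.
person: chim- → 3rd person.

affirmative, perfective, 3rd person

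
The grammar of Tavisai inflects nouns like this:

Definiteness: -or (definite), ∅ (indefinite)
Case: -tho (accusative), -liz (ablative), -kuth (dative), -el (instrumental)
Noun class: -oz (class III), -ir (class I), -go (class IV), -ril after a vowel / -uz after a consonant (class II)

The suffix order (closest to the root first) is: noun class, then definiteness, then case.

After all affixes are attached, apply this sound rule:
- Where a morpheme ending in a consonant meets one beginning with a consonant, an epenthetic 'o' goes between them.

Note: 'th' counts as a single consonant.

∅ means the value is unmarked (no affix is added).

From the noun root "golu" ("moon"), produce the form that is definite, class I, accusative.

goluirorotho

Attach noun class class I -ir → goluir.
Attach definiteness definite -or → goluiror.
Attach case accusative -tho → goluirortho.
Apply epenthesis: goluirortho → goluirorotho.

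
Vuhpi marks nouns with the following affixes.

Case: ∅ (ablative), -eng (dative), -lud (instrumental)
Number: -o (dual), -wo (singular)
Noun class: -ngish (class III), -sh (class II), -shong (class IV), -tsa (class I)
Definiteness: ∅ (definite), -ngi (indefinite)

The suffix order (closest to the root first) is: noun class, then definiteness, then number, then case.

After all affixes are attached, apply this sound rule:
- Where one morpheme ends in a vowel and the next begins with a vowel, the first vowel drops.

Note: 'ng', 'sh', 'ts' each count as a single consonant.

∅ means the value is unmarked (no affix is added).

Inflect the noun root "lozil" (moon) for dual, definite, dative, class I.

loziltseng

Attach noun class class I -tsa → loziltsa.
definiteness = definite: zero marking, form stays loziltsa.
Attach number dual -o → loziltsao.
Attach case dative -eng → loziltsaoeng.
Apply vowel deletion: loziltsaoeng → loziltseng.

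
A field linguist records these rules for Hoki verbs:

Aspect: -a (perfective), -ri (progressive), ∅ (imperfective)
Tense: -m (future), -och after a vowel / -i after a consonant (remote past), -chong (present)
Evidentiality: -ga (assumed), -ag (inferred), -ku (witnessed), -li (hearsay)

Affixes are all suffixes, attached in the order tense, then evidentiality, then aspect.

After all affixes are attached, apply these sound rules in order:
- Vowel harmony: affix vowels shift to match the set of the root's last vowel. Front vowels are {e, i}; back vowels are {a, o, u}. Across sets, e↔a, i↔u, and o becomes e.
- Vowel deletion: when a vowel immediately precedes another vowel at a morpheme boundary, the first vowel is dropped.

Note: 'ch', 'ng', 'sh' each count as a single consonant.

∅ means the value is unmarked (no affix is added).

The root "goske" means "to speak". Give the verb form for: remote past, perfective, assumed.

Attach tense remote past -och (after vowel 'e') → goskeoch.
Attach evidentiality assumed -ga → goskeochga.
Attach aspect perfective -a → goskeochgaa.
Apply vowel harmony: goskeochgaa → goskeechgee.
Apply vowel deletion: goskeechgee → goskechge.

goskechge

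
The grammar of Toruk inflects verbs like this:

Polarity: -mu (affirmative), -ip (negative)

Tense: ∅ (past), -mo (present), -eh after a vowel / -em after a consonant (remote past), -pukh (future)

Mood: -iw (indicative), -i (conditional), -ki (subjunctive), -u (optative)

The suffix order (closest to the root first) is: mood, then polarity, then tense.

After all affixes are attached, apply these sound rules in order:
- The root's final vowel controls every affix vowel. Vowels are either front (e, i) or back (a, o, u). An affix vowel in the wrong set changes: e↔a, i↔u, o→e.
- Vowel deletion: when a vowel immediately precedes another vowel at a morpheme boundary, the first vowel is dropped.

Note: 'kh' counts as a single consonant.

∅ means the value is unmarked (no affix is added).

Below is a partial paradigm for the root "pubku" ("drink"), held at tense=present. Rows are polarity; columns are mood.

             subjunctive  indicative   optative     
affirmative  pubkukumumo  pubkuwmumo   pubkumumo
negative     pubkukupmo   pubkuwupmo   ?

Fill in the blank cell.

pubkupmo

Attach mood optative -u → pubkuu.
Attach polarity negative -ip → pubkuuip.
Attach tense present -mo → pubkuuipmo.
Apply vowel harmony: pubkuuipmo → pubkuuupmo.
Apply vowel deletion: pubkuuupmo → pubkupmo.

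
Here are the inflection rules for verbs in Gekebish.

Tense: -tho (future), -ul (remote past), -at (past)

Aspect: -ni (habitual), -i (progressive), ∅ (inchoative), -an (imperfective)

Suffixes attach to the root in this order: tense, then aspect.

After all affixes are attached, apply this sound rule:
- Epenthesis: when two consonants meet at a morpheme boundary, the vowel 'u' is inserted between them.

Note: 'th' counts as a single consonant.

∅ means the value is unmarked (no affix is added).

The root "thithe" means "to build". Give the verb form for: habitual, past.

Attach tense past -at → thitheat.
Attach aspect habitual -ni → thitheatni.
Apply epenthesis: thitheatni → thitheatuni.

thitheatuni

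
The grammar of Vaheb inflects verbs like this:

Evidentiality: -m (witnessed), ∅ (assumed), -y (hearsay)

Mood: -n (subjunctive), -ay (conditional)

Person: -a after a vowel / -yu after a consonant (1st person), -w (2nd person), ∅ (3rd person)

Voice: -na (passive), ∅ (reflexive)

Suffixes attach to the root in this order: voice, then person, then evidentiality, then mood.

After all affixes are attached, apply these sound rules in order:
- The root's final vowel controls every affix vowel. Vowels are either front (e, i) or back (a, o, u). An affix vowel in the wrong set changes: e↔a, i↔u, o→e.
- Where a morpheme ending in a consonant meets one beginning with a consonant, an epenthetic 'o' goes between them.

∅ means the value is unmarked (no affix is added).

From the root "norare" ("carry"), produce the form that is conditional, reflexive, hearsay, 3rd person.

voice = reflexive: zero marking, form stays norare.
person = 3rd person: zero marking, form stays norare.
Attach evidentiality hearsay -y → norarey.
Attach mood conditional -ay → norareyay.
Apply vowel harmony: norareyay → norareyey.
Epenthesis: no change.

norareyey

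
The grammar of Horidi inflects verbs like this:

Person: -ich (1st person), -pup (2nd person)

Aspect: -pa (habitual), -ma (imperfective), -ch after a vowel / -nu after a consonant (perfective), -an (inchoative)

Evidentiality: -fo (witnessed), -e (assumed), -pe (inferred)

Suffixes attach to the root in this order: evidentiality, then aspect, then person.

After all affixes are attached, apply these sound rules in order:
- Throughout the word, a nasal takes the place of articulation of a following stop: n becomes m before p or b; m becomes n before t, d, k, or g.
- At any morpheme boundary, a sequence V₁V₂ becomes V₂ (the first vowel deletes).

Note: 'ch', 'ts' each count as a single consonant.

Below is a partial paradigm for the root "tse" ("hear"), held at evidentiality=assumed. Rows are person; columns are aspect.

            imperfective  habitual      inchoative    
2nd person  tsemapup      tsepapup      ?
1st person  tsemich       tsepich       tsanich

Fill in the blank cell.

Attach evidentiality assumed -e → tsee.
Attach aspect inchoative -an → tseean.
Attach person 2nd person -pup → tseeanpup.
Apply nasal assimilation: tseeanpup → tseeampup.
Apply vowel deletion: tseeampup → tsampup.

tsampup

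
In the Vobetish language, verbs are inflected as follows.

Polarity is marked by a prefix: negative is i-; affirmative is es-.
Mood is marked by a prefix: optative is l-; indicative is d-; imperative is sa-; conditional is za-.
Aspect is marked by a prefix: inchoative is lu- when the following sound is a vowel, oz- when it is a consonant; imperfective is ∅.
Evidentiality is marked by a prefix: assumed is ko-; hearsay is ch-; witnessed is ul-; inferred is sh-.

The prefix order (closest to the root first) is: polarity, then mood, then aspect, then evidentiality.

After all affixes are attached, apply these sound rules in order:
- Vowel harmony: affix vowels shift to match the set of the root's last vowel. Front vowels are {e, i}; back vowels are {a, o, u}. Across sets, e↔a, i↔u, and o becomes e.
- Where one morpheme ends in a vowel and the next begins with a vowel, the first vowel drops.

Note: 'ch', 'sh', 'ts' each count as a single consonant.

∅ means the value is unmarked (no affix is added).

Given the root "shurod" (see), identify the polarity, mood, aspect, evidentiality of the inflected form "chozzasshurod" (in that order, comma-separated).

Segment: ch-oz-za-es-shurod.
polarity: es- → affirmative.
mood: za- → conditional.
aspect: lu/oz- → inchoative.
evidentiality: ch- → hearsay.

affirmative, conditional, inchoative, hearsay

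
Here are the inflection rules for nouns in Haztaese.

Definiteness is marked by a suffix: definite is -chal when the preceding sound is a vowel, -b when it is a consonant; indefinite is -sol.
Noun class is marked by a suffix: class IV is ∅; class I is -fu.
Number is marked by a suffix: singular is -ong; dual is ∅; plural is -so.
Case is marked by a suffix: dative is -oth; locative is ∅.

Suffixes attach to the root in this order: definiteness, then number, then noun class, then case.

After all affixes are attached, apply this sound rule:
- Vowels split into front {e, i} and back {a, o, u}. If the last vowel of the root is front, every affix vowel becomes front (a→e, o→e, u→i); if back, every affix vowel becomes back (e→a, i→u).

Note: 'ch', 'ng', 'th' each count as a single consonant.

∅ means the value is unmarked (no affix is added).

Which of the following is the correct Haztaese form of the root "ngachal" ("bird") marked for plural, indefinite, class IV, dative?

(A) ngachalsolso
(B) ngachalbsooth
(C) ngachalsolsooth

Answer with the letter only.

Attach definiteness indefinite -sol → ngachalsol.
Attach number plural -so → ngachalsolso.
noun class = class IV: zero marking, form stays ngachalsolso.
Attach case dative -oth → ngachalsolsooth.
Vowel harmony: no change.
So the correct form is ngachalsolsooth, option (C).
(A) ngachalsolso is wrong: it uses locative instead of dative for case.
(B) ngachalbsooth is wrong: it uses definite instead of indefinite for definiteness.

C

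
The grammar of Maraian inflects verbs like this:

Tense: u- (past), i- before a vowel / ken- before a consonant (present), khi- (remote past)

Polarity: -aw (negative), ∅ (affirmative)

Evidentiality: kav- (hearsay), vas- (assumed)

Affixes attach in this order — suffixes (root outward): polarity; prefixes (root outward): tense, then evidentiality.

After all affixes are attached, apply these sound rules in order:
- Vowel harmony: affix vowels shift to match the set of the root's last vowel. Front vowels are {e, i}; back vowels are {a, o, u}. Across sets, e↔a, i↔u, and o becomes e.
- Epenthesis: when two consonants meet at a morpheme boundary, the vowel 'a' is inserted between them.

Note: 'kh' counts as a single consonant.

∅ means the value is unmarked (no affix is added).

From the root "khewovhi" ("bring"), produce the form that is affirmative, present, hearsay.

Attach tense present ken- (before consonant 'kh') → kenkhewovhi.
Attach evidentiality hearsay kav- → kavkenkhewovhi.
polarity = affirmative: zero marking, form stays kavkenkhewovhi.
Apply vowel harmony: kavkenkhewovhi → kevkenkhewovhi.
Apply epenthesis: kevkenkhewovhi → kevakenakhewovhi.

kevakenakhewovhi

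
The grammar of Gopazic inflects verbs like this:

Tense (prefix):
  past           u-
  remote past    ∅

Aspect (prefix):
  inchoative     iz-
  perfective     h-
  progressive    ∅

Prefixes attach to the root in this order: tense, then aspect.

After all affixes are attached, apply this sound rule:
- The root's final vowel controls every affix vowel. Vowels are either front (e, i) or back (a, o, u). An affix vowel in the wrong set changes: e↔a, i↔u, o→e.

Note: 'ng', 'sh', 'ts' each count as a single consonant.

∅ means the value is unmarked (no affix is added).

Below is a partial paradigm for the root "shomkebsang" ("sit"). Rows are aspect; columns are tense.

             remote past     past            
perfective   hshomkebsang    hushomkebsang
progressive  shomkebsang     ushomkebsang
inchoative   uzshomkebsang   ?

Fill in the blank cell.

Attach tense past u- → ushomkebsang.
Attach aspect inchoative iz- → izushomkebsang.
Apply vowel harmony: izushomkebsang → uzushomkebsang.

uzushomkebsang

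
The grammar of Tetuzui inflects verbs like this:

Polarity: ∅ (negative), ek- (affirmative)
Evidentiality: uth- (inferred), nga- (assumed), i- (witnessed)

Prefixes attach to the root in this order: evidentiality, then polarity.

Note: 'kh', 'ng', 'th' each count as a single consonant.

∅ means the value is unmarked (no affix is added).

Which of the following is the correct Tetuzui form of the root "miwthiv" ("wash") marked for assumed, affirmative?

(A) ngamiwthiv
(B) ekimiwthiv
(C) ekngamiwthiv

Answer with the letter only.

Attach evidentiality assumed nga- → ngamiwthiv.
Attach polarity affirmative ek- → ekngamiwthiv.
So the correct form is ekngamiwthiv, option (C).
(A) ngamiwthiv is wrong: it uses negative instead of affirmative for polarity.
(B) ekimiwthiv is wrong: it uses witnessed instead of assumed for evidentiality.

C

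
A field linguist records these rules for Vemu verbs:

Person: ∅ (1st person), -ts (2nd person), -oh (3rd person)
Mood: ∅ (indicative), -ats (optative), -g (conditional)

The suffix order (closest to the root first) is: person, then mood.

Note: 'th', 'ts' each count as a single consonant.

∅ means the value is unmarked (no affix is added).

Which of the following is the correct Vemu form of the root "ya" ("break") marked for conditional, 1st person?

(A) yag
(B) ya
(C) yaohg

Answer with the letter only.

A

person = 1st person: zero marking, form stays ya.
Attach mood conditional -g → yag.
So the correct form is yag, option (A).
(B) ya is wrong: it uses indicative instead of conditional for mood.
(C) yaohg is wrong: it uses 3rd person instead of 1st person for person.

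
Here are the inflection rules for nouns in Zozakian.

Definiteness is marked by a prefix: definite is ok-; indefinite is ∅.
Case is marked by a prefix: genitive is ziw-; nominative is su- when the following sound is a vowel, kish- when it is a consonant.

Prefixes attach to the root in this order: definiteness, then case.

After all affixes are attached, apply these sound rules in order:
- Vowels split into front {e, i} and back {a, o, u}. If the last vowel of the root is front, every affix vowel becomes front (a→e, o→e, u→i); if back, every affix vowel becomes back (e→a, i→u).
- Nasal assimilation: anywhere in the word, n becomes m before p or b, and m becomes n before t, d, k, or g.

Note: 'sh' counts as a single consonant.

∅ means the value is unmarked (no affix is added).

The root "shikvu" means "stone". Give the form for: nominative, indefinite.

definiteness = indefinite: zero marking, form stays shikvu.
Attach case nominative kish- (before consonant 'sh') → kishshikvu.
Apply vowel harmony: kishshikvu → kushshikvu.
Nasal assimilation: no change.

kushshikvu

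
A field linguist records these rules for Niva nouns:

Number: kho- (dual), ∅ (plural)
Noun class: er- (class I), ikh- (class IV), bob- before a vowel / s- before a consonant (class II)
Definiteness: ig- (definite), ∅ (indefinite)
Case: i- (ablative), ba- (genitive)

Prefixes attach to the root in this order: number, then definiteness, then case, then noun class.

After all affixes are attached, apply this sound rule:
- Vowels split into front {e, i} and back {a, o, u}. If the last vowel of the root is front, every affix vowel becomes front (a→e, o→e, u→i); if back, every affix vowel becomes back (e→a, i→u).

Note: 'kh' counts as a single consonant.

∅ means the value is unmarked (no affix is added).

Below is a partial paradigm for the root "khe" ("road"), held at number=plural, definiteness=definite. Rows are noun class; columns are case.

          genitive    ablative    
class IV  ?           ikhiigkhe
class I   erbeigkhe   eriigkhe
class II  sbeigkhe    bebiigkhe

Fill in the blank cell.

number = plural: zero marking, form stays khe.
Attach definiteness definite ig- → igkhe.
Attach case genitive ba- → baigkhe.
Attach noun class class IV ikh- → ikhbaigkhe.
Apply vowel harmony: ikhbaigkhe → ikhbeigkhe.

ikhbeigkhe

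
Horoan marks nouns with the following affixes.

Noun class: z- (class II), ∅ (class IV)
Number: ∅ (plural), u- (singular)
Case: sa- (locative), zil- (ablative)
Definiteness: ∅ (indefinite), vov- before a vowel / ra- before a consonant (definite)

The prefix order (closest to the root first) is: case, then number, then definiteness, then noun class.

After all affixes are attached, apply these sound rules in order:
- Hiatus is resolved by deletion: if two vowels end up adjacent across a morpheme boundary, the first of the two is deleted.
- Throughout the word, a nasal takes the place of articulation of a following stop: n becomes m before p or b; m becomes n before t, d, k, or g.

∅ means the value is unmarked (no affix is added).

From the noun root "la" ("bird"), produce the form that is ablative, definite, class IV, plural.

Attach case ablative zil- → zilla.
number = plural: zero marking, form stays zilla.
Attach definiteness definite ra- (before consonant 'z') → razilla.
noun class = class IV: zero marking, form stays razilla.
Vowel deletion: no change.
Nasal assimilation: no change.

razilla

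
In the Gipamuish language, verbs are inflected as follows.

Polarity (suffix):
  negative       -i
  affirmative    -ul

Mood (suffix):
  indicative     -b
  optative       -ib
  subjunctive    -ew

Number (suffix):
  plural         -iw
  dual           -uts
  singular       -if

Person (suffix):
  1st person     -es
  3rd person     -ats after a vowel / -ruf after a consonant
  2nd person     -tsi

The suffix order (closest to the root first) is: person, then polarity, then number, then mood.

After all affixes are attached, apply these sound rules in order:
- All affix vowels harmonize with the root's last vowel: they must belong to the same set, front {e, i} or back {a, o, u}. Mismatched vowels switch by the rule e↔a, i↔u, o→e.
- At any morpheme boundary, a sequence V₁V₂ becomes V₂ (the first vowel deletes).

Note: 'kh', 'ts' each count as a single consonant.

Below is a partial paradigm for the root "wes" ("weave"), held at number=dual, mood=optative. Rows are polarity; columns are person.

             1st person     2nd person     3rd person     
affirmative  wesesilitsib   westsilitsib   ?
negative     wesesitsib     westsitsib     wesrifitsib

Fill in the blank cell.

wesrifilitsib

Attach person 3rd person -ruf (after consonant 's') → wesruf.
Attach polarity affirmative -ul → wesruful.
Attach number dual -uts → wesrufuluts.
Attach mood optative -ib → wesrufulutsib.
Apply vowel harmony: wesrufulutsib → wesrifilitsib.
Vowel deletion: no change.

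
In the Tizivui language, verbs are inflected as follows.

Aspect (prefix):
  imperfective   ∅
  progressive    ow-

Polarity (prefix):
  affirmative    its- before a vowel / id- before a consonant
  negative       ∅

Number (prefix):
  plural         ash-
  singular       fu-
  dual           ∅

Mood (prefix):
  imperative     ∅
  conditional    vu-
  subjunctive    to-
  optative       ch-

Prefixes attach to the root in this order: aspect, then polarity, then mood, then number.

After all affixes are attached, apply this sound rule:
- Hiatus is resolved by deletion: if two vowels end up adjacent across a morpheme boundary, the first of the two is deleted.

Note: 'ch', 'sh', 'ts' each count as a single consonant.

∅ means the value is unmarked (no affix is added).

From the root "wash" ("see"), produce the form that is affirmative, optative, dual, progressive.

chitsowwash

Attach aspect progressive ow- → owwash.
Attach polarity affirmative its- (before vowel 'o') → itsowwash.
Attach mood optative ch- → chitsowwash.
number = dual: zero marking, form stays chitsowwash.
Vowel deletion: no change.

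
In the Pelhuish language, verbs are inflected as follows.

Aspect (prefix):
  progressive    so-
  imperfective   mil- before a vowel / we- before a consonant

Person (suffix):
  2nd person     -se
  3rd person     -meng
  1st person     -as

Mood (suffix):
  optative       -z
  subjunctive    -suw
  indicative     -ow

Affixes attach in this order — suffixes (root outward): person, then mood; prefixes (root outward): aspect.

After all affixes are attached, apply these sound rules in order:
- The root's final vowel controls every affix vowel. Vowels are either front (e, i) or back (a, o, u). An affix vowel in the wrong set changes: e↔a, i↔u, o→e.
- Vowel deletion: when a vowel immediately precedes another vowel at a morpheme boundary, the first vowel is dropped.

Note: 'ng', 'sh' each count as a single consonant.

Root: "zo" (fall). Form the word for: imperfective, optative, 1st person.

Attach person 1st person -as → zoas.
Attach aspect imperfective we- (before consonant 'z') → wezoas.
Attach mood optative -z → wezoasz.
Apply vowel harmony: wezoasz → wazoasz.
Apply vowel deletion: wazoasz → wazasz.

wazasz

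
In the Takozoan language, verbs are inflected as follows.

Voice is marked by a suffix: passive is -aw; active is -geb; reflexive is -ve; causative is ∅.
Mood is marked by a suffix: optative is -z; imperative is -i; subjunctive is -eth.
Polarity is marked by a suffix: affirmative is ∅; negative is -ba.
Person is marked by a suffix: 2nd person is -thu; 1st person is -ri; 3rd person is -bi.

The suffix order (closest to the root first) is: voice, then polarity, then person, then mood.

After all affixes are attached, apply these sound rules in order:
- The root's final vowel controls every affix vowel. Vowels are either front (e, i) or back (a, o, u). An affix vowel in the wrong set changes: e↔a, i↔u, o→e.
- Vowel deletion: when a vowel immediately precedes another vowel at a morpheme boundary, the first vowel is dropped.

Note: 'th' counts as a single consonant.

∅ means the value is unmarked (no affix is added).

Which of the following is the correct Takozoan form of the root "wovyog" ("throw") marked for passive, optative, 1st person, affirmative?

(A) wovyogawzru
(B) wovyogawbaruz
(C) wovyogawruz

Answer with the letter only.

C

Attach voice passive -aw → wovyogaw.
polarity = affirmative: zero marking, form stays wovyogaw.
Attach person 1st person -ri → wovyogawri.
Attach mood optative -z → wovyogawriz.
Apply vowel harmony: wovyogawriz → wovyogawruz.
Vowel deletion: no change.
So the correct form is wovyogawruz, option (C).
(A) wovyogawzru is wrong: it has the affixes in the wrong order.
(B) wovyogawbaruz is wrong: it uses negative instead of affirmative for polarity.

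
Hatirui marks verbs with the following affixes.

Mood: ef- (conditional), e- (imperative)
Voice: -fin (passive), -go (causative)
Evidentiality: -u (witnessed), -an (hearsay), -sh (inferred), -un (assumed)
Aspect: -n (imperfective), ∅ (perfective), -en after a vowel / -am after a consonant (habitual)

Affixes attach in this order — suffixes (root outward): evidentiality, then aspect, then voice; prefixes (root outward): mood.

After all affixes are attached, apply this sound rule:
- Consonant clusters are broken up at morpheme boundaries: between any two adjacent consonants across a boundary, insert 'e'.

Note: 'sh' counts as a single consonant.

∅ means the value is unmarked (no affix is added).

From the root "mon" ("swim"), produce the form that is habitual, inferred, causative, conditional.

efemoneshamego

Attach mood conditional ef- → efmon.
Attach evidentiality inferred -sh → efmonsh.
Attach aspect habitual -am (after consonant 'sh') → efmonsham.
Attach voice causative -go → efmonshamgo.
Apply epenthesis: efmonshamgo → efemoneshamego.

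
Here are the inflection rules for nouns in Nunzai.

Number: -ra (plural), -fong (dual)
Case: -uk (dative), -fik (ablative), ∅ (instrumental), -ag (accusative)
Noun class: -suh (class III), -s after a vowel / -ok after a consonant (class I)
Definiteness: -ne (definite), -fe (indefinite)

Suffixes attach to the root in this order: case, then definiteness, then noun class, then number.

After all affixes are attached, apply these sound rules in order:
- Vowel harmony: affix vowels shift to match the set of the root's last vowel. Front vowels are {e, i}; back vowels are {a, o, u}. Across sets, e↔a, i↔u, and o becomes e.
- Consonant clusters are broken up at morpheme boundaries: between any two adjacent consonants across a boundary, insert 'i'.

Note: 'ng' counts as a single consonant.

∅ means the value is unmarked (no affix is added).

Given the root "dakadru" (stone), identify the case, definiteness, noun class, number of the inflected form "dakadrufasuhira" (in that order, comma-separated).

instrumental, indefinite, class III, plural

Segment: dakadru-fe-suh-ra.
case: ∅ → instrumental.
definiteness: -fe → indefinite.
noun class: -suh → class III.
number: -ra → plural.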